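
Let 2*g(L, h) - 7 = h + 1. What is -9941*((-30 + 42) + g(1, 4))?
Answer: -178938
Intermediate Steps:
g(L, h) = 4 + h/2 (g(L, h) = 7/2 + (h + 1)/2 = 7/2 + (1 + h)/2 = 7/2 + (1/2 + h/2) = 4 + h/2)
-9941*((-30 + 42) + g(1, 4)) = -9941*((-30 + 42) + (4 + (1/2)*4)) = -9941*(12 + (4 + 2)) = -9941*(12 + 6) = -9941*18 = -178938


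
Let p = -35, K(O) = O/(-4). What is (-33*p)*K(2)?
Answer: -1155/2 ≈ -577.50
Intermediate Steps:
K(O) = -O/4 (K(O) = O*(-¼) = -O/4)
(-33*p)*K(2) = (-33*(-35))*(-¼*2) = 1155*(-½) = -1155/2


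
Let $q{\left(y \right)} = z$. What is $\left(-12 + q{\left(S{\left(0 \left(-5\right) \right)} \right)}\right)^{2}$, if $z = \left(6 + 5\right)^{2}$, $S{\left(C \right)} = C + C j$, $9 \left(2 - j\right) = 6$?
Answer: $11881$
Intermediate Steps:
$j = \frac{4}{3}$ ($j = 2 - \frac{2}{3} = \frac{4}{3} \approx 1.3333$)
$S{\left(C \right)} = \frac{7 C}{3}$ ($S{\left(C \right)} = C + C \frac{4}{3} = C + \frac{4 C}{3} = \frac{7 C}{3}$)
$z = 121$ ($z = 11^{2} = 121$)
$q{\left(y \right)} = 121$
$\left(-12 + q{\left(S{\left(0 \left(-5\right) \right)} \right)}\right)^{2} = \left(-12 + 121\right)^{2} = 109^{2} = 11881$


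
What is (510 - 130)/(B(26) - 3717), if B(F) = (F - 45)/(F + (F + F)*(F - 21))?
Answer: -108680/1063081 ≈ -0.10223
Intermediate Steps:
B(F) = (-45 + F)/(F + 2*F*(-21 + F)) (B(F) = (-45 + F)/(F + (2*F)*(-21 + F)) = (-45 + F)/(F + 2*F*(-21 + F)))
(510 - 130)/(B(26) - 3717) = (510 - 130)/((-45 + 26)/(26*(-41 + 2*26)) - 3717) = 380/((1/26)*(-19)/(-41 + 52) - 3717) = 380/((1/26)*(-19)/11 - 3717) = 380/((1/26)*(1/11)*(-19) - 3717) = 380/(-19/286 - 3717) = 380/(-1063081/286) = 380*(-286/1063081) = -108680/1063081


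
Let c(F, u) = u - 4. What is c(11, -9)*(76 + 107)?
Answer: -2379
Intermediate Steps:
c(F, u) = -4 + u
c(11, -9)*(76 + 107) = (-4 - 9)*(76 + 107) = -13*183 = -2379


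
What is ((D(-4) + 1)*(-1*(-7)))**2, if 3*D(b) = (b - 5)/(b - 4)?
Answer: 5929/64 ≈ 92.641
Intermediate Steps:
D(b) = (-5 + b)/(3*(-4 + b)) (D(b) = ((b - 5)/(b - 4))/3 = ((-5 + b)/(-4 + b))/3 = (-5 + b)/(3*(-4 + b)))
((D(-4) + 1)*(-1*(-7)))**2 = (((-5 - 4)/(3*(-4 - 4)) + 1)*(-1*(-7)))**2 = (((1/3)*(-9)/(-8) + 1)*7)**2 = (((1/3)*(-1/8)*(-9) + 1)*7)**2 = ((3/8 + 1)*7)**2 = ((11/8)*7)**2 = (77/8)**2 = 5929/64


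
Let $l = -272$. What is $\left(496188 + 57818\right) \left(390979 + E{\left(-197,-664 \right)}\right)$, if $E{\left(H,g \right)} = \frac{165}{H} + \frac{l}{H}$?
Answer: $\frac{42671187517820}{197} \approx 2.166 \cdot 10^{11}$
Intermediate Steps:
$E{\left(H,g \right)} = - \frac{107}{H}$ ($E{\left(H,g \right)} = \frac{165}{H} - \frac{272}{H} = - \frac{107}{H}$)
$\left(496188 + 57818\right) \left(390979 + E{\left(-197,-664 \right)}\right) = \left(496188 + 57818\right) \left(390979 - \frac{107}{-197}\right) = 554006 \left(390979 - - \frac{107}{197}\right) = 554006 \left(390979 + \frac{107}{197}\right) = 554006 \cdot \frac{77022970}{197} = \frac{42671187517820}{197}$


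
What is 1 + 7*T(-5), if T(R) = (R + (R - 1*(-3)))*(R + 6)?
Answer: -48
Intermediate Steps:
T(R) = (3 + 2*R)*(6 + R) (T(R) = (R + (R + 3))*(6 + R) = (R + (3 + R))*(6 + R) = (3 + 2*R)*(6 + R))
1 + 7*T(-5) = 1 + 7*(18 + 2*(-5)² + 15*(-5)) = 1 + 7*(18 + 2*25 - 75) = 1 + 7*(18 + 50 - 75) = 1 + 7*(-7) = 1 - 49 = -48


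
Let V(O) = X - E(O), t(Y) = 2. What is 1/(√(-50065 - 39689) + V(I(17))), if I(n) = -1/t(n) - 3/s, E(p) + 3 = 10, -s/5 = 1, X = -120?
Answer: -127/105883 - I*√89754/105883 ≈ -0.0011994 - 0.0028294*I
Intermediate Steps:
s = -5 (s = -5*1 = -5)
E(p) = 7 (E(p) = -3 + 10 = 7)
I(n) = ⅒ (I(n) = -1/2 - 3/(-5) = -1*½ - 3*(-⅕) = -½ + ⅗ = ⅒)
V(O) = -127 (V(O) = -120 - 1*7 = -120 - 7 = -127)
1/(√(-50065 - 39689) + V(I(17))) = 1/(√(-50065 - 39689) - 127) = 1/(√(-89754) - 127) = 1/(I*√89754 - 127) = 1/(-127 + I*√89754)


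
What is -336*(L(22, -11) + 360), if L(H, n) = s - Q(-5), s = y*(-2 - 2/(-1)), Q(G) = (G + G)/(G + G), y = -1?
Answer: -120624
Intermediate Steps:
Q(G) = 1 (Q(G) = (2*G)/((2*G)) = (2*G)*(1/(2*G)) = 1)
s = 0 (s = -(-2 - 2/(-1)) = -(-2 - 2*(-1)) = -(-2 + 2) = -1*0 = 0)
L(H, n) = -1 (L(H, n) = 0 - 1*1 = 0 - 1 = -1)
-336*(L(22, -11) + 360) = -336*(-1 + 360) = -336*359 = -120624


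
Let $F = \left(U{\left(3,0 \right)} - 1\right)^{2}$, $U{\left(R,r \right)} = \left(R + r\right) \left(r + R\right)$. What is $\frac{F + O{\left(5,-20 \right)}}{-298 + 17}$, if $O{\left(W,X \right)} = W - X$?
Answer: $- \frac{89}{281} \approx -0.31673$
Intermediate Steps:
$U{\left(R,r \right)} = \left(R + r\right)^{2}$ ($U{\left(R,r \right)} = \left(R + r\right) \left(R + r\right) = \left(R + r\right)^{2}$)
$F = 64$ ($F = \left(\left(3 + 0\right)^{2} - 1\right)^{2} = \left(3^{2} - 1\right)^{2} = \left(9 - 1\right)^{2} = 8^{2} = 64$)
$\frac{F + O{\left(5,-20 \right)}}{-298 + 17} = \frac{64 + \left(5 - -20\right)}{-298 + 17} = \frac{64 + \left(5 + 20\right)}{-281} = \left(64 + 25\right) \left(- \frac{1}{281}\right) = 89 \left(- \frac{1}{281}\right) = - \frac{89}{281}$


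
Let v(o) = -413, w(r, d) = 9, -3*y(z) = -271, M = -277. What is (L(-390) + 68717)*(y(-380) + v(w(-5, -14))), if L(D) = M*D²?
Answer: 40716967544/3 ≈ 1.3572e+10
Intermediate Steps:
y(z) = 271/3 (y(z) = -⅓*(-271) = 271/3)
L(D) = -277*D²
(L(-390) + 68717)*(y(-380) + v(w(-5, -14))) = (-277*(-390)² + 68717)*(271/3 - 413) = (-277*152100 + 68717)*(-968/3) = (-42131700 + 68717)*(-968/3) = -42062983*(-968/3) = 40716967544/3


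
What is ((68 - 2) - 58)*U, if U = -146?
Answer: -1168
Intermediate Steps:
((68 - 2) - 58)*U = ((68 - 2) - 58)*(-146) = (66 - 58)*(-146) = 8*(-146) = -1168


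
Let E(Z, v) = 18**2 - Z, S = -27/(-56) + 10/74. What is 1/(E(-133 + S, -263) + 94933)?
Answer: 2072/197646801 ≈ 1.0483e-5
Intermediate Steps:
S = 1279/2072 (S = -27*(-1/56) + 10*(1/74) = 27/56 + 5/37 = 1279/2072 ≈ 0.61728)
E(Z, v) = 324 - Z
1/(E(-133 + S, -263) + 94933) = 1/((324 - (-133 + 1279/2072)) + 94933) = 1/((324 - 1*(-274297/2072)) + 94933) = 1/((324 + 274297/2072) + 94933) = 1/(945625/2072 + 94933) = 1/(197646801/2072) = 2072/197646801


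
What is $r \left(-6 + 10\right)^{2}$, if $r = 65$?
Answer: $1040$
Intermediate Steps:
$r \left(-6 + 10\right)^{2} = 65 \left(-6 + 10\right)^{2} = 65 \cdot 4^{2} = 65 \cdot 16 = 1040$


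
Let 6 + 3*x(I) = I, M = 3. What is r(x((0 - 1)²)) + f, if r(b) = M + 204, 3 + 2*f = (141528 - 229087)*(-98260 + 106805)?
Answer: -374095622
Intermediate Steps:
x(I) = -2 + I/3
f = -374095829 (f = -3/2 + ((141528 - 229087)*(-98260 + 106805))/2 = -3/2 + (-87559*8545)/2 = -3/2 + (½)*(-748191655) = -3/2 - 748191655/2 = -374095829)
r(b) = 207 (r(b) = 3 + 204 = 207)
r(x((0 - 1)²)) + f = 207 - 374095829 = -374095622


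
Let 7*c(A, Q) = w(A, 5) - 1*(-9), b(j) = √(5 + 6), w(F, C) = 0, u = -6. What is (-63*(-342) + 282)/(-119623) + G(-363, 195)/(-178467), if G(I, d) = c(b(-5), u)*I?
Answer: -1279915971/7116252647 ≈ -0.17986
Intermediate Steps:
b(j) = √11
c(A, Q) = 9/7 (c(A, Q) = (0 - 1*(-9))/7 = (0 + 9)/7 = (⅐)*9 = 9/7)
G(I, d) = 9*I/7
(-63*(-342) + 282)/(-119623) + G(-363, 195)/(-178467) = (-63*(-342) + 282)/(-119623) + ((9/7)*(-363))/(-178467) = (21546 + 282)*(-1/119623) - 3267/7*(-1/178467) = 21828*(-1/119623) + 1089/416423 = -21828/119623 + 1089/416423 = -1279915971/7116252647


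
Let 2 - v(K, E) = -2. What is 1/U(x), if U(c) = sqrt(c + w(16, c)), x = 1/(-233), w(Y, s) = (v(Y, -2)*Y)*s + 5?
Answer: sqrt(2563)/110 ≈ 0.46024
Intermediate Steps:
v(K, E) = 4 (v(K, E) = 2 - 1*(-2) = 2 + 2 = 4)
w(Y, s) = 5 + 4*Y*s (w(Y, s) = (4*Y)*s + 5 = 4*Y*s + 5 = 5 + 4*Y*s)
x = -1/233 ≈ -0.0042918
U(c) = sqrt(5 + 65*c) (U(c) = sqrt(c + (5 + 4*16*c)) = sqrt(c + (5 + 64*c)) = sqrt(5 + 65*c))
1/U(x) = 1/(sqrt(5 + 65*(-1/233))) = 1/(sqrt(5 - 65/233)) = 1/(sqrt(1100/233)) = 1/(10*sqrt(2563)/233) = sqrt(2563)/110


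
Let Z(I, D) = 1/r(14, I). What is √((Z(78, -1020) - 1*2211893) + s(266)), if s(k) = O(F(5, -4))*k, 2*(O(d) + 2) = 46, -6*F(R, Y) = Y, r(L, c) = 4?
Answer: I*√8825227/2 ≈ 1485.4*I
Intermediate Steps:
F(R, Y) = -Y/6
Z(I, D) = ¼ (Z(I, D) = 1/4 = ¼)
O(d) = 21 (O(d) = -2 + (½)*46 = -2 + 23 = 21)
s(k) = 21*k
√((Z(78, -1020) - 1*2211893) + s(266)) = √((¼ - 1*2211893) + 21*266) = √((¼ - 2211893) + 5586) = √(-8847571/4 + 5586) = √(-8825227/4) = I*√8825227/2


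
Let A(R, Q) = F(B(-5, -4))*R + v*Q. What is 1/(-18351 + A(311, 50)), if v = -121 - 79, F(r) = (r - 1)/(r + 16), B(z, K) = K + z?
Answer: -7/201567 ≈ -3.4728e-5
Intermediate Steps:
F(r) = (-1 + r)/(16 + r)
v = -200
A(R, Q) = -200*Q - 10*R/7 (A(R, Q) = ((-1 + (-4 - 5))/(16 + (-4 - 5)))*R - 200*Q = ((-1 - 9)/(16 - 9))*R - 200*Q = (-10/7)*R - 200*Q = ((⅐)*(-10))*R - 200*Q = -10*R/7 - 200*Q = -200*Q - 10*R/7)
1/(-18351 + A(311, 50)) = 1/(-18351 + (-200*50 - 10/7*311)) = 1/(-18351 + (-10000 - 3110/7)) = 1/(-18351 - 73110/7) = 1/(-201567/7) = -7/201567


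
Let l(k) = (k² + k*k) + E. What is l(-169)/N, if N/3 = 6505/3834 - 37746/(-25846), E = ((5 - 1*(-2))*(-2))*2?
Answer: 942941323836/156423197 ≈ 6028.1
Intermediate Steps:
E = -28 (E = ((5 + 2)*(-2))*2 = (7*(-2))*2 = -14*2 = -28)
l(k) = -28 + 2*k² (l(k) = (k² + k*k) - 28 = (k² + k²) - 28 = 2*k² - 28 = -28 + 2*k²)
N = 156423197/16515594 (N = 3*(6505/3834 - 37746/(-25846)) = 3*(6505*(1/3834) - 37746*(-1/25846)) = 3*(6505/3834 + 18873/12923) = 3*(156423197/49546782) = 156423197/16515594 ≈ 9.4712)
l(-169)/N = (-28 + 2*(-169)²)/(156423197/16515594) = (-28 + 2*28561)*(16515594/156423197) = (-28 + 57122)*(16515594/156423197) = 57094*(16515594/156423197) = 942941323836/156423197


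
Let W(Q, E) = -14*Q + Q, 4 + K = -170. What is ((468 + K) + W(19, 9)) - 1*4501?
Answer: -4454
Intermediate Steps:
K = -174 (K = -4 - 170 = -174)
W(Q, E) = -13*Q
((468 + K) + W(19, 9)) - 1*4501 = ((468 - 174) - 13*19) - 1*4501 = (294 - 247) - 4501 = 47 - 4501 = -4454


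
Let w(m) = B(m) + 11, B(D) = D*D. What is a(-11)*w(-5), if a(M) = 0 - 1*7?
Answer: -252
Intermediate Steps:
a(M) = -7 (a(M) = 0 - 7 = -7)
B(D) = D²
w(m) = 11 + m² (w(m) = m² + 11 = 11 + m²)
a(-11)*w(-5) = -7*(11 + (-5)²) = -7*(11 + 25) = -7*36 = -252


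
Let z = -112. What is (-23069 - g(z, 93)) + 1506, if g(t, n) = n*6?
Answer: -22121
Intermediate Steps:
g(t, n) = 6*n
(-23069 - g(z, 93)) + 1506 = (-23069 - 6*93) + 1506 = (-23069 - 1*558) + 1506 = (-23069 - 558) + 1506 = -23627 + 1506 = -22121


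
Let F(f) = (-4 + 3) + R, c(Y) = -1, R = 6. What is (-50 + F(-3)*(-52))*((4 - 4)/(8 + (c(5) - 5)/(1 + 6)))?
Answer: 0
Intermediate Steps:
F(f) = 5 (F(f) = (-4 + 3) + 6 = -1 + 6 = 5)
(-50 + F(-3)*(-52))*((4 - 4)/(8 + (c(5) - 5)/(1 + 6))) = (-50 + 5*(-52))*((4 - 4)/(8 + (-1 - 5)/(1 + 6))) = (-50 - 260)*(0/(8 - 6/7)) = -0/(8 - 6*⅐) = -0/(8 - 6/7) = -0/50/7 = -0*7/50 = -310*0 = 0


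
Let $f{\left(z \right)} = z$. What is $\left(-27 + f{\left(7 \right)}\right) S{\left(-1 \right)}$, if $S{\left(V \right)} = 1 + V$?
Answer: $0$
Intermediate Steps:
$\left(-27 + f{\left(7 \right)}\right) S{\left(-1 \right)} = \left(-27 + 7\right) \left(1 - 1\right) = \left(-20\right) 0 = 0$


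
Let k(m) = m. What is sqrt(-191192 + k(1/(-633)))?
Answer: I*sqrt(76608531921)/633 ≈ 437.25*I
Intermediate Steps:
sqrt(-191192 + k(1/(-633))) = sqrt(-191192 + 1/(-633)) = sqrt(-191192 - 1/633) = sqrt(-121024537/633) = I*sqrt(76608531921)/633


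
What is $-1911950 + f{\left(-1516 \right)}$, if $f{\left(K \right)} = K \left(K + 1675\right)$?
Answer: $-2152994$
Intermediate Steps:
$f{\left(K \right)} = K \left(1675 + K\right)$
$-1911950 + f{\left(-1516 \right)} = -1911950 - 1516 \left(1675 - 1516\right) = -1911950 - 241044 = -2152994$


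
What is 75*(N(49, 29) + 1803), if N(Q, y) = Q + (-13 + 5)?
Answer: 138300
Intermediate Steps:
N(Q, y) = -8 + Q (N(Q, y) = Q - 8 = -8 + Q)
75*(N(49, 29) + 1803) = 75*((-8 + 49) + 1803) = 75*(41 + 1803) = 75*1844 = 138300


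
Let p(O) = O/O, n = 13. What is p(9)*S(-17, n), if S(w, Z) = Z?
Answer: 13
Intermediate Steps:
p(O) = 1
p(9)*S(-17, n) = 1*13 = 13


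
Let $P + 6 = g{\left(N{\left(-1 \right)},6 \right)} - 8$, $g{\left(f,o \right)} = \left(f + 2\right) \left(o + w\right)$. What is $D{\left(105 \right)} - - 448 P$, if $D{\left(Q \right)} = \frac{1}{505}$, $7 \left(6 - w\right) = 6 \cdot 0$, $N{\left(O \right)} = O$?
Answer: $- \frac{452479}{505} \approx -896.0$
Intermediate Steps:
$w = 6$ ($w = 6 - \frac{6 \cdot 0}{7} = 6 - 0 = 6 + 0 = 6$)
$g{\left(f,o \right)} = \left(2 + f\right) \left(6 + o\right)$ ($g{\left(f,o \right)} = \left(f + 2\right) \left(o + 6\right) = \left(2 + f\right) \left(6 + o\right)$)
$P = -2$ ($P = -6 + \left(\left(12 + 2 \cdot 6 + 6 \left(-1\right) - 6\right) - 8\right) = -6 + \left(\left(12 + 12 - 6 - 6\right) - 8\right) = -6 + \left(12 - 8\right) = -6 + 4 = -2$)
$D{\left(Q \right)} = \frac{1}{505}$
$D{\left(105 \right)} - - 448 P = \frac{1}{505} - \left(-448\right) \left(-2\right) = \frac{1}{505} - 896 = - \frac{452479}{505}$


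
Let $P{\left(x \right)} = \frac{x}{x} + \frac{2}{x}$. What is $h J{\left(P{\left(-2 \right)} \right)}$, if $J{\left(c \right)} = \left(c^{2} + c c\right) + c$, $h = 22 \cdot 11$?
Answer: $0$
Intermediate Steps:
$P{\left(x \right)} = 1 + \frac{2}{x}$
$h = 242$
$J{\left(c \right)} = c + 2 c^{2}$ ($J{\left(c \right)} = \left(c^{2} + c^{2}\right) + c = 2 c^{2} + c = c + 2 c^{2}$)
$h J{\left(P{\left(-2 \right)} \right)} = 242 \frac{2 - 2}{-2} \left(1 + 2 \frac{2 - 2}{-2}\right) = 242 \left(- \frac{1}{2}\right) 0 \left(1 + 2 \left(\left(- \frac{1}{2}\right) 0\right)\right) = 242 \cdot 0 \left(1 + 2 \cdot 0\right) = 242 \cdot 0 \left(1 + 0\right) = 242 \cdot 0 \cdot 1 = 242 \cdot 0 = 0$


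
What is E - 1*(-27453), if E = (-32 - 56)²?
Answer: 35197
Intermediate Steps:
E = 7744 (E = (-88)² = 7744)
E - 1*(-27453) = 7744 - 1*(-27453) = 7744 + 27453 = 35197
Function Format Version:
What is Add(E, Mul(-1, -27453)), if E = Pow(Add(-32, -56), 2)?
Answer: 35197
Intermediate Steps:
E = 7744 (E = Pow(-88, 2) = 7744)
Add(E, Mul(-1, -27453)) = Add(7744, Mul(-1, -27453)) = Add(7744, 27453) = 35197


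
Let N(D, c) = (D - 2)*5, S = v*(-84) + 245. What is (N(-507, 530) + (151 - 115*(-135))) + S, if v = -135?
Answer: 24716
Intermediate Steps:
S = 11585 (S = -135*(-84) + 245 = 11340 + 245 = 11585)
N(D, c) = -10 + 5*D (N(D, c) = (-2 + D)*5 = -10 + 5*D)
(N(-507, 530) + (151 - 115*(-135))) + S = ((-10 + 5*(-507)) + (151 - 115*(-135))) + 11585 = ((-10 - 2535) + (151 + 15525)) + 11585 = (-2545 + 15676) + 11585 = 13131 + 11585 = 24716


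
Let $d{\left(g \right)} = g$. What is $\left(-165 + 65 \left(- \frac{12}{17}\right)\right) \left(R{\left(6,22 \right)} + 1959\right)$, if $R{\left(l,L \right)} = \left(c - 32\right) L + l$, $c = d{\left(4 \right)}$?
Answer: $- \frac{4836165}{17} \approx -2.8448 \cdot 10^{5}$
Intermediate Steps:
$c = 4$
$R{\left(l,L \right)} = l - 28 L$ ($R{\left(l,L \right)} = \left(4 - 32\right) L + l = - 28 L + l = l - 28 L$)
$\left(-165 + 65 \left(- \frac{12}{17}\right)\right) \left(R{\left(6,22 \right)} + 1959\right) = \left(-165 + 65 \left(- \frac{12}{17}\right)\right) \left(\left(6 - 616\right) + 1959\right) = \left(-165 + 65 \left(\left(-12\right) \frac{1}{17}\right)\right) \left(\left(6 - 616\right) + 1959\right) = \left(-165 + 65 \left(- \frac{12}{17}\right)\right) \left(-610 + 1959\right) = \left(-165 - \frac{780}{17}\right) 1349 = \left(- \frac{3585}{17}\right) 1349 = - \frac{4836165}{17}$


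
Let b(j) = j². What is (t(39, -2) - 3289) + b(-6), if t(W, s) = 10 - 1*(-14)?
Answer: -3229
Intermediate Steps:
t(W, s) = 24 (t(W, s) = 10 + 14 = 24)
(t(39, -2) - 3289) + b(-6) = (24 - 3289) + (-6)² = -3265 + 36 = -3229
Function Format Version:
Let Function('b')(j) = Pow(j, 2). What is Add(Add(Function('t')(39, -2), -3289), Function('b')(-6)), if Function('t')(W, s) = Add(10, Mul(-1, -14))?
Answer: -3229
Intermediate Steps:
Function('t')(W, s) = 24 (Function('t')(W, s) = Add(10, 14) = 24)
Add(Add(Function('t')(39, -2), -3289), Function('b')(-6)) = Add(Add(24, -3289), Pow(-6, 2)) = Add(-3265, 36) = -3229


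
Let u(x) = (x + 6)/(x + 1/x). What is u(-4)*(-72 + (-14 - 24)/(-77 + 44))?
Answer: 18704/561 ≈ 33.340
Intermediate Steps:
u(x) = (6 + x)/(x + 1/x)
u(-4)*(-72 + (-14 - 24)/(-77 + 44)) = (-4*(6 - 4)/(1 + (-4)²))*(-72 + (-14 - 24)/(-77 + 44)) = (-4*2/(1 + 16))*(-72 - 38/(-33)) = (-4*2/17)*(-72 - 38*(-1/33)) = (-4*1/17*2)*(-72 + 38/33) = -8/17*(-2338/33) = 18704/561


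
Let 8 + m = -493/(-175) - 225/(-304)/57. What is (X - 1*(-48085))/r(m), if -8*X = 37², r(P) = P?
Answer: -48431344850/5225707 ≈ -9267.9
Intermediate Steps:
m = -5225707/1010800 (m = -8 + (-493/(-175) - 225/(-304)/57) = -8 + (-493*(-1/175) - 225*(-1/304)*(1/57)) = -8 + (493/175 + (225/304)*(1/57)) = -8 + (493/175 + 75/5776) = -8 + 2860693/1010800 = -5225707/1010800 ≈ -5.1699)
X = -1369/8 (X = -⅛*37² = -⅛*1369 = -1369/8 ≈ -171.13)
(X - 1*(-48085))/r(m) = (-1369/8 - 1*(-48085))/(-5225707/1010800) = (-1369/8 + 48085)*(-1010800/5225707) = (383311/8)*(-1010800/5225707) = -48431344850/5225707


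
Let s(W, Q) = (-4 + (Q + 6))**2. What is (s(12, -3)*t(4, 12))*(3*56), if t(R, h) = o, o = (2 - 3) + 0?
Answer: -168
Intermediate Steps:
s(W, Q) = (2 + Q)**2 (s(W, Q) = (-4 + (6 + Q))**2 = (2 + Q)**2)
o = -1 (o = -1 + 0 = -1)
t(R, h) = -1
(s(12, -3)*t(4, 12))*(3*56) = ((2 - 3)**2*(-1))*(3*56) = ((-1)**2*(-1))*168 = (1*(-1))*168 = -1*168 = -168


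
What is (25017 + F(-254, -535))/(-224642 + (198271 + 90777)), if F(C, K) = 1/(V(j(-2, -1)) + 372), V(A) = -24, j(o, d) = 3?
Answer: 8705917/22413288 ≈ 0.38843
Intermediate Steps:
F(C, K) = 1/348 (F(C, K) = 1/(-24 + 372) = 1/348)
(25017 + F(-254, -535))/(-224642 + (198271 + 90777)) = (25017 + 1/348)/(-224642 + (198271 + 90777)) = 8705917/(348*(-224642 + 289048)) = (8705917/348)/64406 = (8705917/348)*(1/64406) = 8705917/22413288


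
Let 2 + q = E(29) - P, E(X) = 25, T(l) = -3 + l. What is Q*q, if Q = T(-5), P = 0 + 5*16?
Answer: 456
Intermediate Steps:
P = 80 (P = 0 + 80 = 80)
Q = -8 (Q = -3 - 5 = -8)
q = -57 (q = -2 + (25 - 1*80) = -2 + (25 - 80) = -2 - 55 = -57)
Q*q = -8*(-57) = 456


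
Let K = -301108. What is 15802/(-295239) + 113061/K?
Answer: -38138125195/88898824812 ≈ -0.42901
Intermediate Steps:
15802/(-295239) + 113061/K = 15802/(-295239) + 113061/(-301108) = 15802*(-1/295239) + 113061*(-1/301108) = -15802/295239 - 113061/301108 = -38138125195/88898824812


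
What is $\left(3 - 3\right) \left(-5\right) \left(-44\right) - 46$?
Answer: $-46$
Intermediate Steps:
$\left(3 - 3\right) \left(-5\right) \left(-44\right) - 46 = 0 \left(-5\right) \left(-44\right) - 46 = 0 \left(-44\right) - 46 = 0 - 46 = -46$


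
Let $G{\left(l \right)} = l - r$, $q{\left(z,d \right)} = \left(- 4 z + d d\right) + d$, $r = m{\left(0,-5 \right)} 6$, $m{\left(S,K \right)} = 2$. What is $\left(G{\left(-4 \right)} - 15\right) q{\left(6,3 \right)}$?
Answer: $372$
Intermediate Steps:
$r = 12$ ($r = 2 \cdot 6 = 12$)
$q{\left(z,d \right)} = d + d^{2} - 4 z$ ($q{\left(z,d \right)} = \left(- 4 z + d^{2}\right) + d = \left(d^{2} - 4 z\right) + d = d + d^{2} - 4 z$)
$G{\left(l \right)} = -12 + l$ ($G{\left(l \right)} = l - 12 = -12 + l$)
$\left(G{\left(-4 \right)} - 15\right) q{\left(6,3 \right)} = \left(\left(-12 - 4\right) - 15\right) \left(3 + 3^{2} - 24\right) = \left(-16 - 15\right) \left(3 + 9 - 24\right) = \left(-31\right) \left(-12\right) = 372$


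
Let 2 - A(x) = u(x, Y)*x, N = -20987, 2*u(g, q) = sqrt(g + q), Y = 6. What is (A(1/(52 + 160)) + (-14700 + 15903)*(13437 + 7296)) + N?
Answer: 24920814 - sqrt(67469)/44944 ≈ 2.4921e+7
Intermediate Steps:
u(g, q) = sqrt(g + q)/2
A(x) = 2 - x*sqrt(6 + x)/2 (A(x) = 2 - sqrt(x + 6)/2*x = 2 - sqrt(6 + x)/2*x = 2 - x*sqrt(6 + x)/2)
(A(1/(52 + 160)) + (-14700 + 15903)*(13437 + 7296)) + N = ((2 - sqrt(6 + 1/(52 + 160))/(2*(52 + 160))) + (-14700 + 15903)*(13437 + 7296)) - 20987 = ((2 - 1/2*sqrt(6 + 1/212)/212) + 1203*20733) - 20987 = ((2 - 1/2*1/212*sqrt(6 + 1/212)) + 24941799) - 20987 = ((2 - 1/2*1/212*sqrt(1273/212)) + 24941799) - 20987 = ((2 - 1/2*1/212*sqrt(67469)/106) + 24941799) - 20987 = ((2 - sqrt(67469)/44944) + 24941799) - 20987 = (24941801 - sqrt(67469)/44944) - 20987 = 24920814 - sqrt(67469)/44944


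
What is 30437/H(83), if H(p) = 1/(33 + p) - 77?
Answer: -3530692/8931 ≈ -395.33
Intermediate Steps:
H(p) = -77 + 1/(33 + p)
30437/H(83) = 30437/(((-2540 - 77*83)/(33 + 83))) = 30437/(((-2540 - 6391)/116)) = 30437/(((1/116)*(-8931))) = 30437/(-8931/116) = 30437*(-116/8931) = -3530692/8931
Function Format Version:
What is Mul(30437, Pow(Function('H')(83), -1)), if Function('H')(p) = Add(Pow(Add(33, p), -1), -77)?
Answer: Rational(-3530692, 8931) ≈ -395.33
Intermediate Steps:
Function('H')(p) = Add(-77, Pow(Add(33, p), -1))
Mul(30437, Pow(Function('H')(83), -1)) = Mul(30437, Pow(Mul(Pow(Add(33, 83), -1), Add(-2540, Mul(-77, 83))), -1)) = Mul(30437, Pow(Mul(Pow(116, -1), Add(-2540, -6391)), -1)) = Mul(30437, Pow(Mul(Rational(1, 116), -8931), -1)) = Mul(30437, Pow(Rational(-8931, 116), -1)) = Mul(30437, Rational(-116, 8931)) = Rational(-3530692, 8931)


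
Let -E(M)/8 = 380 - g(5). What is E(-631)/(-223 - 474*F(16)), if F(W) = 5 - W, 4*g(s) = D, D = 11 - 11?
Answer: -3040/4991 ≈ -0.60910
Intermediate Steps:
D = 0
g(s) = 0 (g(s) = (¼)*0 = 0)
E(M) = -3040 (E(M) = -8*(380 - 1*0) = -8*(380 + 0) = -8*380 = -3040)
E(-631)/(-223 - 474*F(16)) = -3040/(-223 - 474*(5 - 1*16)) = -3040/(-223 - 474*(5 - 16)) = -3040/(-223 - 474*(-11)) = -3040/(-223 + 5214) = -3040/4991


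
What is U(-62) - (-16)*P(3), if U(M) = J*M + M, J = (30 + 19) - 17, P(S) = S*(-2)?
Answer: -2142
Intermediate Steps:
P(S) = -2*S
J = 32 (J = 49 - 17 = 32)
U(M) = 33*M (U(M) = 32*M + M = 33*M)
U(-62) - (-16)*P(3) = 33*(-62) - (-16)*(-2*3) = -2046 - (-16)*(-6) = -2046 - 1*96 = -2046 - 96 = -2142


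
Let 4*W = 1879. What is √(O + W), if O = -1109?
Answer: I*√2557/2 ≈ 25.283*I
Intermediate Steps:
W = 1879/4 (W = (¼)*1879 = 1879/4 ≈ 469.75)
√(O + W) = √(-1109 + 1879/4) = √(-2557/4) = I*√2557/2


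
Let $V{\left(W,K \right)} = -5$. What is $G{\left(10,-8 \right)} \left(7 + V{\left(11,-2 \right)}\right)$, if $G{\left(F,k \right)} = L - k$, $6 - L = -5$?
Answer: $38$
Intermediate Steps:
$L = 11$ ($L = 6 - -5 = 6 + 5 = 11$)
$G{\left(F,k \right)} = 11 - k$
$G{\left(10,-8 \right)} \left(7 + V{\left(11,-2 \right)}\right) = \left(11 - -8\right) \left(7 - 5\right) = \left(11 + 8\right) 2 = 19 \cdot 2 = 38$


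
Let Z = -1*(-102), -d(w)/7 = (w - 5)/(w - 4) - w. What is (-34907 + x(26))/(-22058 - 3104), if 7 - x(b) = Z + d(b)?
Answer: 773901/553564 ≈ 1.3980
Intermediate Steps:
d(w) = 7*w - 7*(-5 + w)/(-4 + w) (d(w) = -7*((w - 5)/(w - 4) - w) = -7*((-5 + w)/(-4 + w) - w) = -7*(-w + (-5 + w)/(-4 + w)) = 7*w - 7*(-5 + w)/(-4 + w))
Z = 102
x(b) = -95 - 7*(5 + b² - 5*b)/(-4 + b) (x(b) = 7 - (102 + 7*(5 + b² - 5*b)/(-4 + b)) = 7 + (-102 - 7*(5 + b² - 5*b)/(-4 + b)) = -95 - 7*(5 + b² - 5*b)/(-4 + b))
(-34907 + x(26))/(-22058 - 3104) = (-34907 + (345 - 60*26 - 7*26²)/(-4 + 26))/(-22058 - 3104) = (-34907 + (345 - 1560 - 7*676)/22)/(-25162) = (-34907 + (345 - 1560 - 4732)/22)*(-1/25162) = (-34907 + (1/22)*(-5947))*(-1/25162) = (-34907 - 5947/22)*(-1/25162) = -773901/22*(-1/25162) = 773901/553564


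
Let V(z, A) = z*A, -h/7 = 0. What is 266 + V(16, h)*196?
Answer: 266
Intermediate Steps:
h = 0 (h = -7*0 = 0)
V(z, A) = A*z
266 + V(16, h)*196 = 266 + (0*16)*196 = 266 + 0*196 = 266 + 0 = 266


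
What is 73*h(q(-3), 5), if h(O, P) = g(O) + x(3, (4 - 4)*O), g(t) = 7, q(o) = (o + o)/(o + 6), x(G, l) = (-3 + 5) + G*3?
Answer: 1314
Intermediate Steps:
x(G, l) = 2 + 3*G
q(o) = 2*o/(6 + o) (q(o) = (2*o)/(6 + o) = 2*o/(6 + o))
h(O, P) = 18 (h(O, P) = 7 + (2 + 3*3) = 7 + (2 + 9) = 7 + 11 = 18)
73*h(q(-3), 5) = 73*18 = 1314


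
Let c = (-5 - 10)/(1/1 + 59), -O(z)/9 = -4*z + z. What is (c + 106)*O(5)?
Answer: 57105/4 ≈ 14276.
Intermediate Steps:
O(z) = 27*z (O(z) = -9*(-4*z + z) = -(-27)*z = 27*z)
c = -1/4 (c = -15/(1 + 59) = -15/60 = -15*1/60 = -1/4 ≈ -0.25000)
(c + 106)*O(5) = (-1/4 + 106)*(27*5) = (423/4)*135 = 57105/4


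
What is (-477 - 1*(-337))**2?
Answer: 19600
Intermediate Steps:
(-477 - 1*(-337))**2 = (-477 + 337)**2 = (-140)**2 = 19600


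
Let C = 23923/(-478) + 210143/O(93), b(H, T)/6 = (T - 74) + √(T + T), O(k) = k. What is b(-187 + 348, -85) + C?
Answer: 55814399/44454 + 6*I*√170 ≈ 1255.6 + 78.23*I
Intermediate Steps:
b(H, T) = -444 + 6*T + 6*√2*√T (b(H, T) = 6*((T - 74) + √(T + T)) = 6*((-74 + T) + √(2*T)) = 6*((-74 + T) + √2*√T) = 6*(-74 + T + √2*√T) = -444 + 6*T + 6*√2*√T)
C = 98223515/44454 (C = 23923/(-478) + 210143/93 = 23923*(-1/478) + 210143*(1/93) = -23923/478 + 210143/93 = 98223515/44454 ≈ 2209.6)
b(-187 + 348, -85) + C = (-444 + 6*(-85) + 6*√2*√(-85)) + 98223515/44454 = (-444 - 510 + 6*√2*(I*√85)) + 98223515/44454 = (-444 - 510 + 6*I*√170) + 98223515/44454 = (-954 + 6*I*√170) + 98223515/44454 = 55814399/44454 + 6*I*√170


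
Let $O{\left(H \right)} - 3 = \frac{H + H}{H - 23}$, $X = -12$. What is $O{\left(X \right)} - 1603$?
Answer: $- \frac{55976}{35} \approx -1599.3$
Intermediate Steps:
$O{\left(H \right)} = 3 + \frac{2 H}{-23 + H}$ ($O{\left(H \right)} = 3 + \frac{H + H}{H - 23} = 3 + \frac{2 H}{-23 + H}$)
$O{\left(X \right)} - 1603 = \frac{-69 + 5 \left(-12\right)}{-23 - 12} - 1603 = \frac{-69 - 60}{-35} - 1603 = \left(- \frac{1}{35}\right) \left(-129\right) - 1603 = \frac{129}{35} - 1603 = - \frac{55976}{35}$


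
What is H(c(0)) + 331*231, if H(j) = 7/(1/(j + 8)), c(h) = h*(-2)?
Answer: 76517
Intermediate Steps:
c(h) = -2*h
H(j) = 56 + 7*j (H(j) = 7/(1/(8 + j)) = 7*(8 + j) = 56 + 7*j)
H(c(0)) + 331*231 = (56 + 7*(-2*0)) + 331*231 = (56 + 7*0) + 76461 = (56 + 0) + 76461 = 56 + 76461 = 76517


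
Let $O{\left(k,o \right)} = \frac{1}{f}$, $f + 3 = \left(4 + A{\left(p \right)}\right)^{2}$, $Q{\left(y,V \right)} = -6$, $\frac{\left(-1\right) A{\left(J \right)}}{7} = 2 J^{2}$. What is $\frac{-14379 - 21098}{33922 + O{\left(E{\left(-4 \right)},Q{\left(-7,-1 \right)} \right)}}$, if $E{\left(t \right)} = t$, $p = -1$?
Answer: $- \frac{3441269}{3290435} \approx -1.0458$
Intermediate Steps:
$A{\left(J \right)} = - 14 J^{2}$ ($A{\left(J \right)} = - 7 \cdot 2 J^{2} = - 14 J^{2}$)
$f = 97$ ($f = -3 + \left(4 - 14 \left(-1\right)^{2}\right)^{2} = -3 + \left(4 - 14\right)^{2} = -3 + \left(-10\right)^{2} = -3 + 100 = 97$)
$O{\left(k,o \right)} = \frac{1}{97}$
$\frac{-14379 - 21098}{33922 + O{\left(E{\left(-4 \right)},Q{\left(-7,-1 \right)} \right)}} = \frac{-14379 - 21098}{33922 + \frac{1}{97}} = - \frac{35477}{\frac{3290435}{97}} = \left(-35477\right) \frac{97}{3290435} = - \frac{3441269}{3290435}$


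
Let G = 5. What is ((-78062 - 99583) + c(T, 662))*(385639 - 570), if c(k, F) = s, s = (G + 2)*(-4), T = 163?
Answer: -68416364437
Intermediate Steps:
s = -28 (s = (5 + 2)*(-4) = 7*(-4) = -28)
c(k, F) = -28
((-78062 - 99583) + c(T, 662))*(385639 - 570) = ((-78062 - 99583) - 28)*(385639 - 570) = (-177645 - 28)*385069 = -177673*385069 = -68416364437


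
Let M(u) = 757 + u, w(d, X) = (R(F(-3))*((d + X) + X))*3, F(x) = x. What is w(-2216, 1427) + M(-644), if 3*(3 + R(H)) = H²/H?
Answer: -7543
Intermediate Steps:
R(H) = -3 + H/3 (R(H) = -3 + (H²/H)/3 = -3 + H/3)
w(d, X) = -24*X - 12*d (w(d, X) = ((-3 + (⅓)*(-3))*((d + X) + X))*3 = ((-3 - 1)*((X + d) + X))*3 = -4*(d + 2*X)*3 = (-8*X - 4*d)*3 = -24*X - 12*d)
w(-2216, 1427) + M(-644) = (-24*1427 - 12*(-2216)) + (757 - 644) = (-34248 + 26592) + 113 = -7656 + 113 = -7543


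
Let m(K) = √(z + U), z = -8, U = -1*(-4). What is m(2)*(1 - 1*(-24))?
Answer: 50*I ≈ 50.0*I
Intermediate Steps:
U = 4
m(K) = 2*I (m(K) = √(-8 + 4) = √(-4) = 2*I)
m(2)*(1 - 1*(-24)) = (2*I)*(1 - 1*(-24)) = (2*I)*(1 + 24) = (2*I)*25 = 50*I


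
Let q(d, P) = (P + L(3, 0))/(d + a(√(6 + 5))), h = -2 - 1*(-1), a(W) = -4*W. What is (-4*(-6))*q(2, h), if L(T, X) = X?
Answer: 12/43 + 24*√11/43 ≈ 2.1302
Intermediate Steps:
h = -1 (h = -2 + 1 = -1)
q(d, P) = P/(d - 4*√11) (q(d, P) = (P + 0)/(d - 4*√(6 + 5)) = P/(d - 4*√11))
(-4*(-6))*q(2, h) = (-4*(-6))*(-1/(2 - 4*√11)) = 24*(-1/(2 - 4*√11)) = -24/(2 - 4*√11)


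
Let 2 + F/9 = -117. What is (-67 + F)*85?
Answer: -96730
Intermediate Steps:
F = -1071 (F = -18 + 9*(-117) = -18 - 1053 = -1071)
(-67 + F)*85 = (-67 - 1071)*85 = -1138*85 = -96730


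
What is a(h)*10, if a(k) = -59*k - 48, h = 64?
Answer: -38240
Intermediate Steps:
a(k) = -48 - 59*k
a(h)*10 = (-48 - 59*64)*10 = (-48 - 3776)*10 = -3824*10 = -38240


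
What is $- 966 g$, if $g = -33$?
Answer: $31878$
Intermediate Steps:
$- 966 g = \left(-966\right) \left(-33\right) = 31878$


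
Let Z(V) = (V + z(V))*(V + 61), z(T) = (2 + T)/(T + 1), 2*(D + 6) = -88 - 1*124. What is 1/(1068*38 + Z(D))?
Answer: 37/1711082 ≈ 2.1624e-5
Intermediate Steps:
D = -112 (D = -6 + (-88 - 1*124)/2 = -6 + (-88 - 124)/2 = -6 + (½)*(-212) = -6 - 106 = -112)
z(T) = (2 + T)/(1 + T)
Z(V) = (61 + V)*(V + (2 + V)/(1 + V)) (Z(V) = (V + (2 + V)/(1 + V))*(V + 61) = (V + (2 + V)/(1 + V))*(61 + V) = (61 + V)*(V + (2 + V)/(1 + V)))
1/(1068*38 + Z(D)) = 1/(1068*38 + (122 + (-112)³ + 63*(-112)² + 124*(-112))/(1 - 112)) = 1/(40584 + (122 - 1404928 + 63*12544 - 13888)/(-111)) = 1/(40584 - (122 - 1404928 + 790272 - 13888)/111) = 1/(40584 - 1/111*(-628422)) = 1/(40584 + 209474/37) = 1/(1711082/37) = 37/1711082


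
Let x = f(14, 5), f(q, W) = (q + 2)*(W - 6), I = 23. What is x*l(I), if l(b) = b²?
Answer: -8464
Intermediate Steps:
f(q, W) = (-6 + W)*(2 + q) (f(q, W) = (2 + q)*(-6 + W) = (-6 + W)*(2 + q))
x = -16 (x = -12 - 6*14 + 2*5 + 5*14 = -12 - 84 + 10 + 70 = -16)
x*l(I) = -16*23² = -16*529 = -8464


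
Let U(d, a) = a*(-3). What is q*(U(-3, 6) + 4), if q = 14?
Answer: -196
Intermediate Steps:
U(d, a) = -3*a
q*(U(-3, 6) + 4) = 14*(-3*6 + 4) = 14*(-18 + 4) = 14*(-14) = -196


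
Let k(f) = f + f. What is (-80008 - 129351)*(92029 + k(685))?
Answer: -19553921241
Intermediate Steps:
k(f) = 2*f
(-80008 - 129351)*(92029 + k(685)) = (-80008 - 129351)*(92029 + 2*685) = -209359*(92029 + 1370) = -209359*93399 = -19553921241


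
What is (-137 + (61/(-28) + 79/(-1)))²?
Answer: 37319881/784 ≈ 47602.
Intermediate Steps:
(-137 + (61/(-28) + 79/(-1)))² = (-137 + (61*(-1/28) + 79*(-1)))² = (-137 + (-61/28 - 79))² = (-137 - 2273/28)² = (-6109/28)² = 37319881/784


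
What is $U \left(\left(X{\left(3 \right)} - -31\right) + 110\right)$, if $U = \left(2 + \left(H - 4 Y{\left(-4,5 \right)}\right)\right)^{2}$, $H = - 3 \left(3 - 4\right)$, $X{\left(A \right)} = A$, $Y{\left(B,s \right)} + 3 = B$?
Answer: $156816$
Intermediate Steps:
$Y{\left(B,s \right)} = -3 + B$
$H = 3$ ($H = \left(-3\right) \left(-1\right) = 3$)
$U = 1089$ ($U = \left(2 - \left(-3 + 4 \left(-3 - 4\right)\right)\right)^{2} = \left(2 + \left(3 - -28\right)\right)^{2} = \left(2 + \left(3 + 28\right)\right)^{2} = \left(2 + 31\right)^{2} = 33^{2} = 1089$)
$U \left(\left(X{\left(3 \right)} - -31\right) + 110\right) = 1089 \left(\left(3 - -31\right) + 110\right) = 1089 \left(\left(3 + 31\right) + 110\right) = 1089 \left(34 + 110\right) = 1089 \cdot 144 = 156816$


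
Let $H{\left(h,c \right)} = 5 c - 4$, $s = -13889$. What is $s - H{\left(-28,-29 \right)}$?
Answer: $-13740$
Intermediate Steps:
$H{\left(h,c \right)} = -4 + 5 c$
$s - H{\left(-28,-29 \right)} = -13889 - \left(-4 + 5 \left(-29\right)\right) = -13889 - \left(-4 - 145\right) = -13889 - -149 = -13889 + 149 = -13740$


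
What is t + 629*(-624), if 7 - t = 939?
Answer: -393428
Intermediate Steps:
t = -932 (t = 7 - 1*939 = 7 - 939 = -932)
t + 629*(-624) = -932 + 629*(-624) = -932 - 392496 = -393428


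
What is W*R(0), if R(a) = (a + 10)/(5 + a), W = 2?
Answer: 4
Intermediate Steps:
R(a) = (10 + a)/(5 + a)
W*R(0) = 2*((10 + 0)/(5 + 0)) = 2*(10/5) = 2*((1/5)*10) = 2*2 = 4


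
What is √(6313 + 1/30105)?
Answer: √635726836770/10035 ≈ 79.454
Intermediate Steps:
√(6313 + 1/30105) = √(190052866/30105) = √635726836770/10035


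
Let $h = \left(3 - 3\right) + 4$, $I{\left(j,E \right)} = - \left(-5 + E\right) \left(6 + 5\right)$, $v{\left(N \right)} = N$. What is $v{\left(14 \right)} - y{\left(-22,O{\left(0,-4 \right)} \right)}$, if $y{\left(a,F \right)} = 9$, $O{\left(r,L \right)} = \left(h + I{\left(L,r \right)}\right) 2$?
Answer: $5$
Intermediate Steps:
$I{\left(j,E \right)} = 55 - 11 E$ ($I{\left(j,E \right)} = - \left(-5 + E\right) 11 = - (-55 + 11 E) = 55 - 11 E$)
$h = 4$ ($h = 0 + 4 = 4$)
$O{\left(r,L \right)} = 118 - 22 r$ ($O{\left(r,L \right)} = \left(4 - \left(-55 + 11 r\right)\right) 2 = \left(59 - 11 r\right) 2 = 118 - 22 r$)
$v{\left(14 \right)} - y{\left(-22,O{\left(0,-4 \right)} \right)} = 14 - 9 = 5$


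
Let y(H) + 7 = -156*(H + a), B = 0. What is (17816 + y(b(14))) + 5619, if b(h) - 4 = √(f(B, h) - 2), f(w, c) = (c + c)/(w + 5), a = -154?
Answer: 46828 - 468*√10/5 ≈ 46532.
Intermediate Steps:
f(w, c) = 2*c/(5 + w) (f(w, c) = (2*c)/(5 + w) = 2*c/(5 + w))
b(h) = 4 + √(-2 + 2*h/5) (b(h) = 4 + √(2*h/(5 + 0) - 2) = 4 + √(2*h/5 - 2) = 4 + √(-2 + 2*h/5))
y(H) = 24017 - 156*H (y(H) = -7 - 156*(H - 154) = -7 - 156*(-154 + H) = -7 + (24024 - 156*H) = 24017 - 156*H)
(17816 + y(b(14))) + 5619 = (17816 + (24017 - 156*(4 + √(-50 + 10*14)/5))) + 5619 = (17816 + (24017 - 156*(4 + √(-50 + 140)/5))) + 5619 = (17816 + (24017 - 156*(4 + √90/5))) + 5619 = (17816 + (24017 - 156*(4 + (3*√10)/5))) + 5619 = (17816 + (24017 - 156*(4 + 3*√10/5))) + 5619 = (17816 + (24017 + (-624 - 468*√10/5))) + 5619 = (17816 + (23393 - 468*√10/5)) + 5619 = (41209 - 468*√10/5) + 5619 = 46828 - 468*√10/5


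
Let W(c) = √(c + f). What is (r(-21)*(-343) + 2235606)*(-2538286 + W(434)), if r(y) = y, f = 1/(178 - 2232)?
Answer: -5692890685374 + 2242809*√1831007490/2054 ≈ -5.6928e+12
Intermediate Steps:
f = -1/2054 (f = 1/(-2054) = -1/2054 ≈ -0.00048685)
W(c) = √(-1/2054 + c) (W(c) = √(c - 1/2054) = √(-1/2054 + c))
(r(-21)*(-343) + 2235606)*(-2538286 + W(434)) = (-21*(-343) + 2235606)*(-2538286 + √(-2054 + 4218916*434)/2054) = (7203 + 2235606)*(-2538286 + √(-2054 + 1831009544)/2054) = 2242809*(-2538286 + √1831007490/2054) = -5692890685374 + 2242809*√1831007490/2054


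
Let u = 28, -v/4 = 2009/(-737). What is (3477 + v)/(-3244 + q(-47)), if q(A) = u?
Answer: -2570585/2370192 ≈ -1.0845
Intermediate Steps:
v = 8036/737 (v = -8036/(-737) = -8036*(-1)/737 = -4*(-2009/737) = 8036/737 ≈ 10.904)
q(A) = 28
(3477 + v)/(-3244 + q(-47)) = (3477 + 8036/737)/(-3244 + 28) = (2570585/737)/(-3216) = (2570585/737)*(-1/3216) = -2570585/2370192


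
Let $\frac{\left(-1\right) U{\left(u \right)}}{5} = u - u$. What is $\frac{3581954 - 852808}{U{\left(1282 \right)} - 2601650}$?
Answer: $- \frac{1364573}{1300825} \approx -1.049$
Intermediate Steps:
$U{\left(u \right)} = 0$ ($U{\left(u \right)} = - 5 \left(u - u\right) = \left(-5\right) 0 = 0$)
$\frac{3581954 - 852808}{U{\left(1282 \right)} - 2601650} = \frac{3581954 - 852808}{0 - 2601650} = \frac{2729146}{-2601650} = 2729146 \left(- \frac{1}{2601650}\right) = - \frac{1364573}{1300825}$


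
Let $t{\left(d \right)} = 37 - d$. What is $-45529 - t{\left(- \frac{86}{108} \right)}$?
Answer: $- \frac{2460607}{54} \approx -45567.0$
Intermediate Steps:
$-45529 - t{\left(- \frac{86}{108} \right)} = -45529 - \left(37 - - \frac{86}{108}\right) = -45529 - \left(37 - \left(-86\right) \frac{1}{108}\right) = -45529 - \left(37 - - \frac{43}{54}\right) = -45529 - \left(37 + \frac{43}{54}\right) = -45529 - \frac{2041}{54} = - \frac{2460607}{54}$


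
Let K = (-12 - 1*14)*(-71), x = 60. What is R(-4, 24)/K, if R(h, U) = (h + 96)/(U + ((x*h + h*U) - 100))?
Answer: -23/190138 ≈ -0.00012096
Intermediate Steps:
K = 1846 (K = (-12 - 14)*(-71) = -26*(-71) = 1846)
R(h, U) = (96 + h)/(-100 + U + 60*h + U*h) (R(h, U) = (h + 96)/(U + ((60*h + h*U) - 100)) = (96 + h)/(U + ((60*h + U*h) - 100)) = (96 + h)/(U + (-100 + 60*h + U*h)) = (96 + h)/(-100 + U + 60*h + U*h))
R(-4, 24)/K = ((96 - 4)/(-100 + 24 + 60*(-4) + 24*(-4)))/1846 = (92/(-100 + 24 - 240 - 96))*(1/1846) = (92/(-412))*(1/1846) = -1/412*92*(1/1846) = -23/103*1/1846 = -23/190138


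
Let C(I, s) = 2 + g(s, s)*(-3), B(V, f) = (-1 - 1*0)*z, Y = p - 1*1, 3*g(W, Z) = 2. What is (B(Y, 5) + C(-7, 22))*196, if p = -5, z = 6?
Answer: -1176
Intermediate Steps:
g(W, Z) = ⅔ (g(W, Z) = (⅓)*2 = ⅔)
Y = -6 (Y = -5 - 1*1 = -5 - 1 = -6)
B(V, f) = -6 (B(V, f) = (-1 - 1*0)*6 = (-1 + 0)*6 = -1*6 = -6)
C(I, s) = 0 (C(I, s) = 2 + (⅔)*(-3) = 2 - 2 = 0)
(B(Y, 5) + C(-7, 22))*196 = (-6 + 0)*196 = -6*196 = -1176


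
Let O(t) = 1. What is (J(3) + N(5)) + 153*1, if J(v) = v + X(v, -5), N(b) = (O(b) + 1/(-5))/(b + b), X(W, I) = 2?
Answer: 3952/25 ≈ 158.08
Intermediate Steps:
N(b) = 2/(5*b) (N(b) = (1 + 1/(-5))/(b + b) = (1 + 1*(-⅕))/((2*b)) = (1 - ⅕)*(1/(2*b)) = 4*(1/(2*b))/5 = 2/(5*b))
J(v) = 2 + v (J(v) = v + 2 = 2 + v)
(J(3) + N(5)) + 153*1 = ((2 + 3) + (⅖)/5) + 153*1 = (5 + (⅖)*(⅕)) + 153 = (5 + 2/25) + 153 = 127/25 + 153 = 3952/25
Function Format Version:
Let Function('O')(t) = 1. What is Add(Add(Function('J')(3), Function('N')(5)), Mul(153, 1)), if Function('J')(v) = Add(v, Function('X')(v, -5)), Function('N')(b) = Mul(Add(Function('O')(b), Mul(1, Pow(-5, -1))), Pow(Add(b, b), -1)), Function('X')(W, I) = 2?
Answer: Rational(3952, 25) ≈ 158.08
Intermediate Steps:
Function('N')(b) = Mul(Rational(2, 5), Pow(b, -1)) (Function('N')(b) = Mul(Add(1, Mul(1, Pow(-5, -1))), Pow(Add(b, b), -1)) = Mul(Add(1, Mul(1, Rational(-1, 5))), Pow(Mul(2, b), -1)) = Mul(Add(1, Rational(-1, 5)), Mul(Rational(1, 2), Pow(b, -1))) = Mul(Rational(4, 5), Mul(Rational(1, 2), Pow(b, -1))) = Mul(Rational(2, 5), Pow(b, -1)))
Function('J')(v) = Add(2, v) (Function('J')(v) = Add(v, 2) = Add(2, v))
Add(Add(Function('J')(3), Function('N')(5)), Mul(153, 1)) = Add(Add(Add(2, 3), Mul(Rational(2, 5), Pow(5, -1))), Mul(153, 1)) = Add(Add(5, Mul(Rational(2, 5), Rational(1, 5))), 153) = Add(Add(5, Rational(2, 25)), 153) = Add(Rational(127, 25), 153) = Rational(3952, 25)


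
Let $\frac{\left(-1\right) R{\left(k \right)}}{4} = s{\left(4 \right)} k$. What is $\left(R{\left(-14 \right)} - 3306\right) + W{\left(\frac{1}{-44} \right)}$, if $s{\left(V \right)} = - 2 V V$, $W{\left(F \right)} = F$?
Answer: $- \frac{224313}{44} \approx -5098.0$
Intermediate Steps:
$s{\left(V \right)} = - 2 V^{2}$
$R{\left(k \right)} = 128 k$ ($R{\left(k \right)} = - 4 - 2 \cdot 4^{2} k = - 4 \left(-2\right) 16 k = - 4 \left(- 32 k\right) = 128 k$)
$\left(R{\left(-14 \right)} - 3306\right) + W{\left(\frac{1}{-44} \right)} = \left(128 \left(-14\right) - 3306\right) + \frac{1}{-44} = \left(-1792 - 3306\right) - \frac{1}{44} = -5098 - \frac{1}{44} = - \frac{224313}{44}$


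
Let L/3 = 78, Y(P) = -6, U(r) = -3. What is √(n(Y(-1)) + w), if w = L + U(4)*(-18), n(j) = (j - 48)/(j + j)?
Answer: 3*√130/2 ≈ 17.103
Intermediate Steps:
n(j) = (-48 + j)/(2*j) (n(j) = (-48 + j)/((2*j)) = (-48 + j)*(1/(2*j)) = (-48 + j)/(2*j))
L = 234 (L = 3*78 = 234)
w = 288 (w = 234 - 3*(-18) = 234 + 54 = 288)
√(n(Y(-1)) + w) = √((½)*(-48 - 6)/(-6) + 288) = √((½)*(-⅙)*(-54) + 288) = √(9/2 + 288) = √(585/2) = 3*√130/2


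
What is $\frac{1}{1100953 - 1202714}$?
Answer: $- \frac{1}{101761} \approx -9.827 \cdot 10^{-6}$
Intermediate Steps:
$\frac{1}{1100953 - 1202714} = \frac{1}{-101761} = - \frac{1}{101761}$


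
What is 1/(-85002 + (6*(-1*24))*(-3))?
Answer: -1/84570 ≈ -1.1825e-5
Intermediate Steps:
1/(-85002 + (6*(-1*24))*(-3)) = 1/(-85002 + (6*(-24))*(-3)) = 1/(-85002 - 144*(-3)) = 1/(-85002 + 432) = 1/(-84570) = -1/84570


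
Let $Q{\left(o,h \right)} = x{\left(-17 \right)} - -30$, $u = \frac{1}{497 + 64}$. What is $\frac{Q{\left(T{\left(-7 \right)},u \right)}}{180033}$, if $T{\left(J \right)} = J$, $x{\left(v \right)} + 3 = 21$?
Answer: $\frac{16}{60011} \approx 0.00026662$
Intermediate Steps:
$x{\left(v \right)} = 18$ ($x{\left(v \right)} = -3 + 21 = 18$)
$u = \frac{1}{561} \approx 0.0017825$
$Q{\left(o,h \right)} = 48$ ($Q{\left(o,h \right)} = 18 - -30 = 18 + 30 = 48$)
$\frac{Q{\left(T{\left(-7 \right)},u \right)}}{180033} = \frac{48}{180033} = 48 \cdot \frac{1}{180033} = \frac{16}{60011}$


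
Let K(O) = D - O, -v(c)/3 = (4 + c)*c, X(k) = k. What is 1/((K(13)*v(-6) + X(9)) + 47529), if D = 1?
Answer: 1/47970 ≈ 2.0846e-5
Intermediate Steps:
v(c) = -3*c*(4 + c) (v(c) = -3*(4 + c)*c = -3*c*(4 + c))
K(O) = 1 - O
1/((K(13)*v(-6) + X(9)) + 47529) = 1/(((1 - 1*13)*(-3*(-6)*(4 - 6)) + 9) + 47529) = 1/(((1 - 13)*(-3*(-6)*(-2)) + 9) + 47529) = 1/((-12*(-36) + 9) + 47529) = 1/((432 + 9) + 47529) = 1/(441 + 47529) = 1/47970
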